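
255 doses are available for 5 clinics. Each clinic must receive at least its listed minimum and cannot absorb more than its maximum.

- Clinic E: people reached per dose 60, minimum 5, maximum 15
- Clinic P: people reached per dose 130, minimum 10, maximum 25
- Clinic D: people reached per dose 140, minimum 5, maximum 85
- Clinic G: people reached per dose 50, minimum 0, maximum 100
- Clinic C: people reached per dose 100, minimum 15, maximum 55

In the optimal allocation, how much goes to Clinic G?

Meeting every minimum uses 5+10+5+0+15 = 35 doses, leaving 220.
Highest people reached per dose first: Clinic D 140 > Clinic P 130 > Clinic C 100 > Clinic E 60 > Clinic G 50.
Clinic D: +80 to 85 (cap) ; 140 left.
Clinic P takes 15 more to reach its cap of 25 ; 125 left.
Clinic C: +40 to 55 (cap) ; 85 left.
Clinic E takes 10 more to reach its cap of 15 ; 75 left.
Clinic G has room for 100 more but only 75 remain, so it gets 75.

75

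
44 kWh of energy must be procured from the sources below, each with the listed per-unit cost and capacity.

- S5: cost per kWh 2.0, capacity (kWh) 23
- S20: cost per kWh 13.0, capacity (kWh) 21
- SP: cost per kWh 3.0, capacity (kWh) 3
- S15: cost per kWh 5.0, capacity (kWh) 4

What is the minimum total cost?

Cheapest first:
S5 (2.0): use full 23 ; 21 kWh to go.
SP (3.0): use full 3 ; 18 kWh to go.
S15 (5.0): use full 4 ; 14 kWh to go.
Take 14 from S20 at 13.0 to finish.
Cost = 23×2.0 + 3×3.0 + 4×5.0 + 14×13.0 = 257.

257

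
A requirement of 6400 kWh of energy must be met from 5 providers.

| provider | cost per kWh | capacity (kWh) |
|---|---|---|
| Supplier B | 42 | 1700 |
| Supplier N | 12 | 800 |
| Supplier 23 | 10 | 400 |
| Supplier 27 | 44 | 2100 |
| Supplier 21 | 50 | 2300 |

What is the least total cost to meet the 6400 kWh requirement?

247400

Cheapest first:
Supplier 23 at 10: take all 400 kWh — 6000 still needed.
Supplier N at 12: take all 800 kWh — 5200 still needed.
Take 1700 from Supplier B at 42 — need 3500 more.
Supplier 27 (44): use full 2100 — 1400 kWh to go.
Supplier 21 (50): take the remaining 1400 — done.
Cost = 400×10 + 800×12 + 1700×42 + 2100×44 + 1400×50 = 247400.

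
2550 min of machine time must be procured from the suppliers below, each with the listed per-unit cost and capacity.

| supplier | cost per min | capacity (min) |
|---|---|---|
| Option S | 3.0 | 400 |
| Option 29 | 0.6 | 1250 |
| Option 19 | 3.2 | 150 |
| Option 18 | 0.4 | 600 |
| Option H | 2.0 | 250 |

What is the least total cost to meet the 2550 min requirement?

2850

Use suppliers in increasing cost order.
Option 18 (0.4): use full 600 → 1950 min to go.
Take 1250 from Option 29 at 0.6 → need 700 more.
Option H at 2.0: take all 250 min → 450 still needed.
Option S at 3.0: take all 400 min → 50 still needed.
Take 50 from Option 19 at 3.2 to finish.
Cost = 600×0.4 + 1250×0.6 + 250×2.0 + 400×3.0 + 50×3.2 = 2850.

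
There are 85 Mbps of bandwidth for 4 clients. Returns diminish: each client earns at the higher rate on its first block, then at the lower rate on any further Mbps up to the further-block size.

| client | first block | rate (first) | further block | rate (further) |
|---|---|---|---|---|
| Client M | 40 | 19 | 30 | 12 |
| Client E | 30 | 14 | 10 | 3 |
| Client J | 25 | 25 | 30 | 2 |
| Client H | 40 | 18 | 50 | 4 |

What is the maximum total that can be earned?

1745

Treat each block as its own option and order by rate: Client J/first 25 > Client M/first 19 > Client H/first 18 > Client E/first 14 > Client M/second 12 > Client H/second 4 > Client E/second 3 > Client J/second 2.
Client J first at 25: fill all 25 — 60 left.
Client M/first (19): +40 — 20 left.
Client H/first: +20 of 40 at 18; pool empty.
Total = 25×25 + 19×40 + 18×20 = 1745.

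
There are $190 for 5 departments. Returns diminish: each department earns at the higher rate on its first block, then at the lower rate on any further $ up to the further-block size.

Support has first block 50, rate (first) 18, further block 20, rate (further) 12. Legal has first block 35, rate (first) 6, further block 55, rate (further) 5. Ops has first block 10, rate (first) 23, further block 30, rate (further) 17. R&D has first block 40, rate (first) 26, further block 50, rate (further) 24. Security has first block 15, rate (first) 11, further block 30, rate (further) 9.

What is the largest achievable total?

Rank every tier by rate: R&D/T1 26 > R&D/T2 24 > Ops/T1 23 > Support/T1 18 > Ops/T2 17 > Support/T2 12 > Security/T1 11 > Security/T2 9 > Legal/T1 6 > Legal/T2 5.
R&D/T1 (26): +40 → 150 left.
R&D T2 at 24: fill all 50 → 100 left.
Fill Ops T1 block (10 at 23) → 90 left.
Support/T1 (18): +50 → 40 left.
Ops/T2 (17): +30 → 10 left.
Support T2 at 12: only 10 left, fill 10.
Total = 26×40 + 24×50 + 23×10 + 18×50 + 17×30 + 12×10 = 4000.

4000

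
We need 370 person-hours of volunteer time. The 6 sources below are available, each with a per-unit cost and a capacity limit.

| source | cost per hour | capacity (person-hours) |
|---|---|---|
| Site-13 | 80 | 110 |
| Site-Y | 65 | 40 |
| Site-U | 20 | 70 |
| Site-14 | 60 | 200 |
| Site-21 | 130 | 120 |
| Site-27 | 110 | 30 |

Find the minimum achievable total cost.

Fill from the cheapest source first.
Site-U at 20: take all 70 person-hours — 300 still needed.
Site-14 at 60: take all 200 person-hours — 100 still needed.
Site-Y (65): use full 40 — 60 person-hours to go.
Site-13 at 80: take 60 of its 110 — requirement met.
Site-27, Site-21: unused.
Cost = 70×20 + 200×60 + 40×65 + 60×80 = 20800.

20800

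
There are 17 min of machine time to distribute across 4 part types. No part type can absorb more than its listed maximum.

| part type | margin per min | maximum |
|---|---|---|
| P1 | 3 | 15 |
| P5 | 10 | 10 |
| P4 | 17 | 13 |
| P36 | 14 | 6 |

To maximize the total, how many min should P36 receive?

Highest margin per min first: P4 17 > P36 14 > P5 10 > P1 3.
P4 takes 13 to reach its cap of 13 — 4 left.
P36: +4 (room for 6) → 4. Pool exhausted.

4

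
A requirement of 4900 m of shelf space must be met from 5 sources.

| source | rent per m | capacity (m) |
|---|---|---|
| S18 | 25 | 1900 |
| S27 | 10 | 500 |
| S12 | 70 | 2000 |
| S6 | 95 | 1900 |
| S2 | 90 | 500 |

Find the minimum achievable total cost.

Cheapest first:
S27 at 10: take all 500 m → 4400 still needed.
Take 1900 from S18 at 25 → need 2500 more.
Take 2000 from S12 at 70 → need 500 more.
Take 500 from S2 at 90 → need 0 more.
S6: unused.
Cost = 500×10 + 1900×25 + 2000×70 + 500×90 = 237500.

237500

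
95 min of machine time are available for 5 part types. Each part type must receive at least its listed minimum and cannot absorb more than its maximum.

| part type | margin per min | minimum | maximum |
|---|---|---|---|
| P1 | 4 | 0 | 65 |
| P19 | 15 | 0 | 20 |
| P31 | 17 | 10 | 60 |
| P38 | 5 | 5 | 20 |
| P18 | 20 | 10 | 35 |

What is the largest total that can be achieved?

1660

Meeting every minimum uses 0+0+10+5+10 = 25 min, leaving 70.
Order the part types by margin per min: P18 20 > P31 17 > P19 15 > P38 5 > P1 4.
P18: +25 to 35 (cap) → 45 left.
P31: +45 (room for 50) → 55. Pool exhausted.
Total = 17×55 + 5×5 + 20×35 = 1660.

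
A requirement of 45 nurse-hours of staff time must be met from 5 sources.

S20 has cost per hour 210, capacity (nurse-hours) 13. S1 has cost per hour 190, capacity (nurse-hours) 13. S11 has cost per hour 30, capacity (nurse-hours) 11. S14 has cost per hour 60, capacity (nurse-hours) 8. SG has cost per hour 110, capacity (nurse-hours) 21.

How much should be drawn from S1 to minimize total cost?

5

Fill from the cheapest source first.
S11 at 30: take all 11 nurse-hours ; 34 still needed.
Take 8 from S14 at 60 ; need 26 more.
SG at 110: take all 21 nurse-hours ; 5 still needed.
Take 5 from S1 at 190 to finish.
S20: unused.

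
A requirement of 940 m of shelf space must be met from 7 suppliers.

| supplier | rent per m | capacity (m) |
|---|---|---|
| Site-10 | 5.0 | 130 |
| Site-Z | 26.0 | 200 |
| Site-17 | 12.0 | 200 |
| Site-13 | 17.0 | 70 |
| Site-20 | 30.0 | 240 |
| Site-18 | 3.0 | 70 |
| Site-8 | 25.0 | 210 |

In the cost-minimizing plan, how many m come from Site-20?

60

Use suppliers in increasing cost order.
Take 70 from Site-18 at 3.0 ; need 870 more.
Site-10 at 5.0: take all 130 m ; 740 still needed.
Take 200 from Site-17 at 12.0 ; need 540 more.
Site-13 at 17.0: take all 70 m ; 470 still needed.
Site-8 (25.0): use full 210 ; 260 m to go.
Take 200 from Site-Z at 26.0 ; need 60 more.
Site-20 (30.0): take the remaining 60 ; done.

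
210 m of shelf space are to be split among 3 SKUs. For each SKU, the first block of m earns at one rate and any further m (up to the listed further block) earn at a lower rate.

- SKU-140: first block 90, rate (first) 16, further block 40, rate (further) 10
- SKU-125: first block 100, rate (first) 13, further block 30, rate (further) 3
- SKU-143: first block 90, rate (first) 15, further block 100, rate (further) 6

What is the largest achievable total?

3180

Rank every tier by rate: SKU-140/T1 16 > SKU-143/T1 15 > SKU-125/T1 13 > SKU-140/T2 10 > SKU-143/T2 6 > SKU-125/T2 3.
SKU-140/T1 (16): +90 ; 120 left.
SKU-143/T1 (15): +90 ; 30 left.
30 remain; put them into SKU-125 T1 at 13.
Total = 16×90 + 15×90 + 13×30 = 3180.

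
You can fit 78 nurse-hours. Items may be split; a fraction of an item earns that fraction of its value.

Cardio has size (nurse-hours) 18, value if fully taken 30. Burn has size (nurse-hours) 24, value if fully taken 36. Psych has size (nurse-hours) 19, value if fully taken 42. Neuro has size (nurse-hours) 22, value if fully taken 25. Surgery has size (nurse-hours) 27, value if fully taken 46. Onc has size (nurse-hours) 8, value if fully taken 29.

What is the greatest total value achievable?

Sort by value density: Onc 29/8≈3.62, Psych 42/19≈2.21, Surgery 46/27≈1.7, Cardio 30/18≈1.67, Burn 36/24≈1.5, Neuro 25/22≈1.14.
Take all of Onc (8 nurse-hours, value 29) — 70 nurse-hours left.
Psych: take in full, 19 nurse-hours for value 42 — 51 left.
Take all of Surgery (27 nurse-hours, value 46) — 24 nurse-hours left.
Take all of Cardio (18 nurse-hours, value 30) — 6 nurse-hours left.
6 nurse-hours left: a 6/24 share of Burn gives 36×6/24 = 9.
Total value = 156.

156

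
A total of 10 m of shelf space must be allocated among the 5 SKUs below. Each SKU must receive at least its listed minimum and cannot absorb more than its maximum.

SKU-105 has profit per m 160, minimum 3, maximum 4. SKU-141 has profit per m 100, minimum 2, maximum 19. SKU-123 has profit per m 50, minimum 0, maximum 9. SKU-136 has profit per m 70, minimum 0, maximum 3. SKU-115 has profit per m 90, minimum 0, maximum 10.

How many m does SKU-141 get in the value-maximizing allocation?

Meeting every minimum uses 3+2+0+0+0 = 5 m, leaving 5.
Highest profit per m first: SKU-105 160 > SKU-141 100 > SKU-115 90 > SKU-136 70 > SKU-123 50.
SKU-105 takes 1 more to reach its cap of 4 — 4 left.
Only 4 left; SKU-141 takes them to reach 6.

6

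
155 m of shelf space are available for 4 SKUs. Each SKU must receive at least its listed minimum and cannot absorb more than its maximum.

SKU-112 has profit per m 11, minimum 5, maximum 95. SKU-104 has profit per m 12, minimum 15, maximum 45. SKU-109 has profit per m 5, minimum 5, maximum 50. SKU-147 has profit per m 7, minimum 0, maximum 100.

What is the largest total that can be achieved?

Meeting every minimum uses 5+15+5+0 = 25 m, leaving 130.
Highest profit per m first: SKU-104 12 > SKU-112 11 > SKU-147 7 > SKU-109 5.
SKU-104: +30 to 45 (cap) ; 100 left.
SKU-112 takes 90 more to reach its cap of 95 ; 10 left.
SKU-147 has room for 100 more but only 10 remain, so it gets 10.
Total = 11×95 + 12×45 + 5×5 + 7×10 = 1680.

1680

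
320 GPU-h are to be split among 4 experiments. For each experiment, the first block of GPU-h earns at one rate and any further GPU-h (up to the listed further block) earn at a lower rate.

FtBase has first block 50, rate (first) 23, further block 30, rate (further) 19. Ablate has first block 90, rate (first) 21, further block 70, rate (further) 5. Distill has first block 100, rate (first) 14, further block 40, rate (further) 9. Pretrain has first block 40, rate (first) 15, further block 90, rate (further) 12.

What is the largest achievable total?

Treat each block as its own option and order by rate: FtBase/tier1 23 > Ablate/tier1 21 > FtBase/tier2 19 > Pretrain/tier1 15 > Distill/tier1 14 > Pretrain/tier2 12 > Distill/tier2 9 > Ablate/tier2 5.
FtBase/tier1 (23): +50 ; 270 left.
Fill Ablate tier1 block (90 at 21) ; 180 left.
Fill FtBase tier2 block (30 at 19) ; 150 left.
Pretrain tier1 at 15: fill all 40 ; 110 left.
Distill/tier1 (14): +100 ; 10 left.
10 remain; put them into Pretrain tier2 at 12.
Total = 23×50 + 21×90 + 19×30 + 15×40 + 14×100 + 12×10 = 5730.

5730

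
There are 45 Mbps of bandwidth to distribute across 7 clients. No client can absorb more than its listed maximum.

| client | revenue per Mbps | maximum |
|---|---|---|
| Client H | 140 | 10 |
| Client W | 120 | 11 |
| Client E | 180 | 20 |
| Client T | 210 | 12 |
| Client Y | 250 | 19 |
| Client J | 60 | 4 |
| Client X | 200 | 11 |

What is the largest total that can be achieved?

10010

Rank by revenue per Mbps: Client Y 250 > Client T 210 > Client X 200 > Client E 180 > Client H 140 > Client W 120 > Client J 60.
Client Y: +19 to 19 (cap) ; 26 left.
Client T takes 12 to reach its cap of 12 ; 14 left.
Client X takes 11 to reach its cap of 11 ; 3 left.
Client E: +3 (room for 20) → 3. Pool exhausted.
Total = 180×3 + 210×12 + 250×19 + 200×11 = 10010.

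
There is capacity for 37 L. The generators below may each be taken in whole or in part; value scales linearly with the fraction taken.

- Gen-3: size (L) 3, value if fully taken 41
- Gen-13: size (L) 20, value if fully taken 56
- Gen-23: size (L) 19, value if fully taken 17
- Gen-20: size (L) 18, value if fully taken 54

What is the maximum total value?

139.8

Best value per unit of size first: Gen-3 41/3≈13.7, Gen-20 54/18≈3, Gen-13 56/20≈2.8, Gen-23 17/19≈0.895.
All 3 L of Gen-3 fit (value 41) → 34 remain.
Gen-20: take in full, 18 L for value 54 → 16 left.
Fill the last 16 L with part of Gen-13: 16/20 of it earns 44.8.
Total value = 139.8.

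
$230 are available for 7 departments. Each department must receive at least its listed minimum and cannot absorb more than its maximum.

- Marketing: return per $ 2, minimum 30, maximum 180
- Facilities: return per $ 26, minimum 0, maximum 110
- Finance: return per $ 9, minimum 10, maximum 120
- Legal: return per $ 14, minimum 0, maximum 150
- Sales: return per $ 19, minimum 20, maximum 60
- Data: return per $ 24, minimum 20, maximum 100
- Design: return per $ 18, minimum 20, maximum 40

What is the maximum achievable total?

Meeting every minimum uses 30+0+10+0+20+20+20 = 100 $, leaving 130.
Highest return per $ first: Facilities 26 > Data 24 > Sales 19 > Design 18 > Legal 14 > Finance 9 > Marketing 2.
Facilities takes 110 more to reach its cap of 110 ; 20 left.
Data has room for 80 more but only 20 remain, so it gets 40.
Total = 2×30 + 26×110 + 9×10 + 19×20 + 24×40 + 18×20 = 4710.

4710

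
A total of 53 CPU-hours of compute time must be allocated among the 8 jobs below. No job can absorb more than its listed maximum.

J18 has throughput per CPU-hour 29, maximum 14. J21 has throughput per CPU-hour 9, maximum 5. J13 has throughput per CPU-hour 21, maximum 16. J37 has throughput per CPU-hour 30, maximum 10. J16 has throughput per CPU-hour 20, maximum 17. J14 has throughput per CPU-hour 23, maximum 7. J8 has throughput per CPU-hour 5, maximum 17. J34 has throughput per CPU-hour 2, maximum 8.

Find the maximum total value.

Order the jobs by throughput per CPU-hour: J37 30 > J18 29 > J14 23 > J13 21 > J16 20 > J21 9 > J8 5 > J34 2.
Give J37 10 to hit its cap of 10 → 43 left.
J18 takes 14 to reach its cap of 14 → 29 left.
Give J14 7 to hit its cap of 7 → 22 left.
J13 takes 16 to reach its cap of 16 → 6 left.
J16 has room for 17 but only 6 remain, so it gets 6.
Total = 29×14 + 21×16 + 30×10 + 20×6 + 23×7 = 1323.

1323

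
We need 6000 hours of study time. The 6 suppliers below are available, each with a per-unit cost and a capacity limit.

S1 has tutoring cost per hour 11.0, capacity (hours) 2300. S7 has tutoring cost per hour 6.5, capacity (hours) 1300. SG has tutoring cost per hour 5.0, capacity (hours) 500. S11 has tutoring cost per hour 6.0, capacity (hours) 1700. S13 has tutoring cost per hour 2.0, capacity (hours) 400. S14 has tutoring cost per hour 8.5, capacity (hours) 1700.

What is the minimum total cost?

Use suppliers in increasing cost order.
S13 (2.0): use full 400 → 5600 hours to go.
SG (5.0): use full 500 → 5100 hours to go.
Take 1700 from S11 at 6.0 → need 3400 more.
Take 1300 from S7 at 6.5 → need 2100 more.
S14 (8.5): use full 1700 → 400 hours to go.
S1 at 11.0: take 400 of its 2300 → requirement met.
Cost = 400×2.0 + 500×5.0 + 1700×6.0 + 1300×6.5 + 1700×8.5 + 400×11.0 = 40800.

40800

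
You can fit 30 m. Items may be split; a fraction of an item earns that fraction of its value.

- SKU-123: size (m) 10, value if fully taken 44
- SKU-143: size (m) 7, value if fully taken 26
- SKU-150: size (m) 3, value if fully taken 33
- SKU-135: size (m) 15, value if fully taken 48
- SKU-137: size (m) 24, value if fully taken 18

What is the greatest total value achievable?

Best value per unit of size first: SKU-150 33/3≈11, SKU-123 44/10≈4.4, SKU-143 26/7≈3.71, SKU-135 48/15≈3.2, SKU-137 18/24≈0.75.
All 3 m of SKU-150 fit (value 33) → 27 remain.
SKU-123: take in full, 10 m for value 44 → 17 left.
All 7 m of SKU-143 fit (value 26) → 10 remain.
Fill the last 10 m with part of SKU-135: 10/15 of it earns 32.
Total value = 135.

135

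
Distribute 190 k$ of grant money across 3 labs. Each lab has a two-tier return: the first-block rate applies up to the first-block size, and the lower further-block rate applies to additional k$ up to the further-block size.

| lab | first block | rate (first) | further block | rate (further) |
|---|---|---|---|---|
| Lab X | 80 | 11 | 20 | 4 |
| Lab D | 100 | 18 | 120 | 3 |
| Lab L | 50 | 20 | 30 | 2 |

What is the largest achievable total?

3240

Rank every tier by rate: Lab L/T1 20 > Lab D/T1 18 > Lab X/T1 11 > Lab X/T2 4 > Lab D/T2 3 > Lab L/T2 2.
Lab L/T1 (20): +50 — 140 left.
Lab D/T1 (18): +100 — 40 left.
Lab X T1 at 11: only 40 left, fill 40.
Total = 20×50 + 18×100 + 11×40 = 3240.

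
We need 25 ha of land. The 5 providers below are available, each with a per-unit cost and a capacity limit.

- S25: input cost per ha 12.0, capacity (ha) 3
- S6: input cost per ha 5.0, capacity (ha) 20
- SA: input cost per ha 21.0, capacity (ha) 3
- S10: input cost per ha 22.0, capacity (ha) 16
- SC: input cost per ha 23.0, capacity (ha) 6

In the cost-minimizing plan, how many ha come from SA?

2

Use providers in increasing cost order.
S6 at 5.0: take all 20 ha ; 5 still needed.
S25 (12.0): use full 3 ; 2 ha to go.
SA at 21.0: take 2 of its 3 ; requirement met.
S10, SC: unused.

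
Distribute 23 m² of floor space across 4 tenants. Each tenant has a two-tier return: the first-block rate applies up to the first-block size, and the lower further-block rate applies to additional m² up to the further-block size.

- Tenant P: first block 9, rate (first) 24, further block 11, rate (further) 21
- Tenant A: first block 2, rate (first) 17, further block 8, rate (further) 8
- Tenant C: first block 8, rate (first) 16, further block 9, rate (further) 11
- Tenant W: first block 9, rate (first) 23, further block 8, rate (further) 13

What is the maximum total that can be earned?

Order all 8 blocks by rate: Tenant P/tier1 24 > Tenant W/tier1 23 > Tenant P/tier2 21 > Tenant A/tier1 17 > Tenant C/tier1 16 > Tenant W/tier2 13 > Tenant C/tier2 11 > Tenant A/tier2 8.
Fill Tenant P tier1 block (9 at 24) ; 14 left.
Tenant W tier1 at 23: fill all 9 ; 5 left.
Tenant P tier2 at 21: only 5 left, fill 5.
Total = 24×9 + 23×9 + 21×5 = 528.

528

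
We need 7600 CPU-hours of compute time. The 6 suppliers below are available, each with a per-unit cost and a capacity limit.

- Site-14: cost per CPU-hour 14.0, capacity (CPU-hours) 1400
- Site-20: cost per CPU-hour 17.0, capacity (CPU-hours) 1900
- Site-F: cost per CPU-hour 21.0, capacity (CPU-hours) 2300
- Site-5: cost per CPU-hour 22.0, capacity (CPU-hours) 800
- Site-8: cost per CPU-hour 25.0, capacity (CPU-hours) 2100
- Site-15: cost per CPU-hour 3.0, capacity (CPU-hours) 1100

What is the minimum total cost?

123600

Use suppliers in increasing cost order.
Site-15 (3.0): use full 1100 — 6500 CPU-hours to go.
Site-14 at 14.0: take all 1400 CPU-hours — 5100 still needed.
Site-20 at 17.0: take all 1900 CPU-hours — 3200 still needed.
Site-F at 21.0: take all 2300 CPU-hours — 900 still needed.
Take 800 from Site-5 at 22.0 — need 100 more.
Site-8 at 25.0: take 100 of its 2100 — requirement met.
Cost = 1100×3.0 + 1400×14.0 + 1900×17.0 + 2300×21.0 + 800×22.0 + 100×25.0 = 123600.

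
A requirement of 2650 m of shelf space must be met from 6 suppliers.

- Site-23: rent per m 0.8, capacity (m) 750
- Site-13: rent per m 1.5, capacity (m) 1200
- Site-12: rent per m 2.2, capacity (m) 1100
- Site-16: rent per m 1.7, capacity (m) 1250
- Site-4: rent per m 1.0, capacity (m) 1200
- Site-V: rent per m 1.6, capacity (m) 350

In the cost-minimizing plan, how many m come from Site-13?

Use suppliers in increasing cost order.
Site-23 at 0.8: take all 750 m ; 1900 still needed.
Site-4 (1.0): use full 1200 ; 700 m to go.
Take 700 from Site-13 at 1.5 to finish.
Site-V, Site-16, Site-12: unused.

700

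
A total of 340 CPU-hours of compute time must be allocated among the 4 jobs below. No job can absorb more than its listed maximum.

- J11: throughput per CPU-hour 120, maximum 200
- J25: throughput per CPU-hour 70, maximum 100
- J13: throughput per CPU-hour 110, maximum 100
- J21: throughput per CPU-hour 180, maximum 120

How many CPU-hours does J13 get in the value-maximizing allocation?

Order the jobs by throughput per CPU-hour: J21 180 > J11 120 > J13 110 > J25 70.
Give J21 120 to hit its cap of 120 ; 220 left.
J11 takes 200 to reach its cap of 200 ; 20 left.
J13 has room for 100 but only 20 remain, so it gets 20.

20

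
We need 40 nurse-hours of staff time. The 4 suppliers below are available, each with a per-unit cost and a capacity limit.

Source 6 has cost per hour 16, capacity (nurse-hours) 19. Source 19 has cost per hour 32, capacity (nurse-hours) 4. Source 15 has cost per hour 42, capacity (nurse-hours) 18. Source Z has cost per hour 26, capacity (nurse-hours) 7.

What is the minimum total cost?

Use suppliers in increasing cost order.
Source 6 at 16: take all 19 nurse-hours — 21 still needed.
Source Z at 26: take all 7 nurse-hours — 14 still needed.
Take 4 from Source 19 at 32 — need 10 more.
Take 10 from Source 15 at 42 to finish.
Cost = 19×16 + 7×26 + 4×32 + 10×42 = 1034.

1034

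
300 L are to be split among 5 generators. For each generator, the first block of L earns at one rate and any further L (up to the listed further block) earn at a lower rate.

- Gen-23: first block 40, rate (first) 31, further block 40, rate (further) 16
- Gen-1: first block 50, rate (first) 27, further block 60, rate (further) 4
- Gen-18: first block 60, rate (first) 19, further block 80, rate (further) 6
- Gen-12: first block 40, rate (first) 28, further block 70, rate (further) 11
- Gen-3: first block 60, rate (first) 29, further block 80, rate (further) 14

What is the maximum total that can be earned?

7370

Order all 10 blocks by rate: Gen-23/tier1 31 > Gen-3/tier1 29 > Gen-12/tier1 28 > Gen-1/tier1 27 > Gen-18/tier1 19 > Gen-23/tier2 16 > Gen-3/tier2 14 > Gen-12/tier2 11 > Gen-18/tier2 6 > Gen-1/tier2 4.
Gen-23/tier1 (31): +40 — 260 left.
Gen-3/tier1 (29): +60 — 200 left.
Gen-12/tier1 (28): +40 — 160 left.
Gen-1 tier1 at 27: fill all 50 — 110 left.
Gen-18 tier1 at 19: fill all 60 — 50 left.
Gen-23/tier2 (16): +40 — 10 left.
Gen-3 tier2 at 14: only 10 left, fill 10.
Total = 31×40 + 29×60 + 28×40 + 27×50 + 19×60 + 16×40 + 14×10 = 7370.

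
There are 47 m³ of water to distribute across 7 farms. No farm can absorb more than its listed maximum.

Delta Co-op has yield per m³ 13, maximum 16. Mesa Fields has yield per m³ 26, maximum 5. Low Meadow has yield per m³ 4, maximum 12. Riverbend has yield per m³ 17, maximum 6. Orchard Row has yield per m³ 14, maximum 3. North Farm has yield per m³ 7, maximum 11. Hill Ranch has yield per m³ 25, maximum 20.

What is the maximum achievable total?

943

Rank by yield per m³: Mesa Fields 26 > Hill Ranch 25 > Riverbend 17 > Orchard Row 14 > Delta Co-op 13 > North Farm 7 > Low Meadow 4.
Give Mesa Fields 5 to hit its cap of 5 ; 42 left.
Hill Ranch takes 20 to reach its cap of 20 ; 22 left.
Give Riverbend 6 to hit its cap of 6 ; 16 left.
Give Orchard Row 3 to hit its cap of 3 ; 13 left.
Only 13 left; Delta Co-op takes them to reach 13.
Total = 13×13 + 26×5 + 17×6 + 14×3 + 25×20 = 943.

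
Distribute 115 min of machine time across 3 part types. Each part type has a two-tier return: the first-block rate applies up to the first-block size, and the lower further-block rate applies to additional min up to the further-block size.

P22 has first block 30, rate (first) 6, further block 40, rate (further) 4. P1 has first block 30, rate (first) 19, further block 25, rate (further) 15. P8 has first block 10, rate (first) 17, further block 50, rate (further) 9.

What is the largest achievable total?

1565

Treat each block as its own option and order by rate: P1/tier1 19 > P8/tier1 17 > P1/tier2 15 > P8/tier2 9 > P22/tier1 6 > P22/tier2 4.
Fill P1 tier1 block (30 at 19) → 85 left.
P8 tier1 at 17: fill all 10 → 75 left.
Fill P1 tier2 block (25 at 15) → 50 left.
Fill P8 tier2 block (50 at 9) → 0 left.
Total = 19×30 + 17×10 + 15×25 + 9×50 = 1565.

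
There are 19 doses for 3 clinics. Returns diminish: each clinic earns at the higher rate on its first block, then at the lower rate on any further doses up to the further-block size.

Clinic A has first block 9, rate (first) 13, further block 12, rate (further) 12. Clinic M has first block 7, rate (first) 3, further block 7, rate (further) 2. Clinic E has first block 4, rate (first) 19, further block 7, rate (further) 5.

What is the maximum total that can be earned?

Order all 6 blocks by rate: Clinic E/first 19 > Clinic A/first 13 > Clinic A/second 12 > Clinic E/second 5 > Clinic M/first 3 > Clinic M/second 2.
Clinic E first at 19: fill all 4 → 15 left.
Clinic A/first (13): +9 → 6 left.
Clinic A/second: +6 of 12 at 12; pool empty.
Total = 19×4 + 13×9 + 12×6 = 265.

265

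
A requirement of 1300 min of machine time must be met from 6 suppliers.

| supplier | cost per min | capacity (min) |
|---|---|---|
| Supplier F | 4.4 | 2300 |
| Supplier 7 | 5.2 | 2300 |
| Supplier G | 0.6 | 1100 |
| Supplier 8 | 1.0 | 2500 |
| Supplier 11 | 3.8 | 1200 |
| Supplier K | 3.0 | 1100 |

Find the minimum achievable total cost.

Fill from the cheapest supplier first.
Take 1100 from Supplier G at 0.6 → need 200 more.
Supplier 8 (1.0): take the remaining 200 → done.
Supplier K, Supplier 11, Supplier F, Supplier 7: unused.
Cost = 1100×0.6 + 200×1.0 = 860.

860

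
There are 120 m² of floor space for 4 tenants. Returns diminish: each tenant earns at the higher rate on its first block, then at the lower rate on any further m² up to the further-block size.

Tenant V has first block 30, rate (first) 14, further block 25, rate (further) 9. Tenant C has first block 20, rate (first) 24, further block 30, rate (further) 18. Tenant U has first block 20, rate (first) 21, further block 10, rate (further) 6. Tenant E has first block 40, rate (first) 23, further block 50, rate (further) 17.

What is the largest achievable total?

2530

Treat each block as its own option and order by rate: Tenant C/T1 24 > Tenant E/T1 23 > Tenant U/T1 21 > Tenant C/T2 18 > Tenant E/T2 17 > Tenant V/T1 14 > Tenant V/T2 9 > Tenant U/T2 6.
Tenant C T1 at 24: fill all 20 ; 100 left.
Tenant E T1 at 23: fill all 40 ; 60 left.
Fill Tenant U T1 block (20 at 21) ; 40 left.
Fill Tenant C T2 block (30 at 18) ; 10 left.
Tenant E/T2: +10 of 50 at 17; pool empty.
Total = 24×20 + 23×40 + 21×20 + 18×30 + 17×10 = 2530.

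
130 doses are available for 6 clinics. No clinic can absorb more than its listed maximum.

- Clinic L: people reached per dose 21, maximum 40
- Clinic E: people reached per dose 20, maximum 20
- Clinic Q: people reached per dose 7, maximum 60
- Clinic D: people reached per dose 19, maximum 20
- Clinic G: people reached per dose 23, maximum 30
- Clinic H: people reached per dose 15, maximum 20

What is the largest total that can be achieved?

2610

Order the clinics by people reached per dose: Clinic G 23 > Clinic L 21 > Clinic E 20 > Clinic D 19 > Clinic H 15 > Clinic Q 7.
Clinic G takes 30 to reach its cap of 30 — 100 left.
Clinic L: +40 to 40 (cap) — 60 left.
Clinic E takes 20 to reach its cap of 20 — 40 left.
Clinic D: +20 to 20 (cap) — 20 left.
Clinic H: +20 to 20 (cap) — 0 left.
Total = 21×40 + 20×20 + 19×20 + 23×30 + 15×20 = 2610.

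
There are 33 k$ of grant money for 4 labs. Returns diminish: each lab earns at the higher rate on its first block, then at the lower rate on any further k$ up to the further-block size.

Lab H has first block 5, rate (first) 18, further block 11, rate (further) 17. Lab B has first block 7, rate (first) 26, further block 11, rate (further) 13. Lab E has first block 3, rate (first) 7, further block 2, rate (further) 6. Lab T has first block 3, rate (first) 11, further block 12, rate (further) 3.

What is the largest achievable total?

Order all 8 blocks by rate: Lab B/tier1 26 > Lab H/tier1 18 > Lab H/tier2 17 > Lab B/tier2 13 > Lab T/tier1 11 > Lab E/tier1 7 > Lab E/tier2 6 > Lab T/tier2 3.
Lab B tier1 at 26: fill all 7 → 26 left.
Lab H tier1 at 18: fill all 5 → 21 left.
Lab H/tier2 (17): +11 → 10 left.
Lab B/tier2: +10 of 11 at 13; pool empty.
Total = 26×7 + 18×5 + 17×11 + 13×10 = 589.

589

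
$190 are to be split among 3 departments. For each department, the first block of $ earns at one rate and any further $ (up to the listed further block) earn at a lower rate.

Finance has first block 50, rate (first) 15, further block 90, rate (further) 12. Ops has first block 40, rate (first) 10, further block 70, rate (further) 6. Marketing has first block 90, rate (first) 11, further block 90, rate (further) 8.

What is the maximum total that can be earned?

2380

Treat each block as its own option and order by rate: Finance/T1 15 > Finance/T2 12 > Marketing/T1 11 > Ops/T1 10 > Marketing/T2 8 > Ops/T2 6.
Finance/T1 (15): +50 — 140 left.
Fill Finance T2 block (90 at 12) — 50 left.
Marketing T1 at 11: only 50 left, fill 50.
Total = 15×50 + 12×90 + 11×50 = 2380.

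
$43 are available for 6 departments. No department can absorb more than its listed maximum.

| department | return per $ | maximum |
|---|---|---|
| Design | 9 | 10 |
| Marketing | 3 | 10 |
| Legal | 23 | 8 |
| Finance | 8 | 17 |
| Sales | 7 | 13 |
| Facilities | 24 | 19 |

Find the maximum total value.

Order the departments by return per $: Facilities 24 > Legal 23 > Design 9 > Finance 8 > Sales 7 > Marketing 3.
Facilities takes 19 to reach its cap of 19 → 24 left.
Give Legal 8 to hit its cap of 8 → 16 left.
Design: +10 to 10 (cap) → 6 left.
Only 6 left; Finance takes them to reach 6.
Total = 9×10 + 23×8 + 8×6 + 24×19 = 778.

778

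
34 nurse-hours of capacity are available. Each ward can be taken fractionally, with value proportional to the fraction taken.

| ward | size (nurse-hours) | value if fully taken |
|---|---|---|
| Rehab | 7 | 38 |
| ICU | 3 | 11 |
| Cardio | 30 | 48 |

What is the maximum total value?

87.4

Sort by value density: Rehab 38/7≈5.43, ICU 11/3≈3.67, Cardio 48/30≈1.6.
Take all of Rehab (7 nurse-hours, value 38) ; 27 nurse-hours left.
All 3 nurse-hours of ICU fit (value 11) ; 24 remain.
24 nurse-hours left: a 24/30 share of Cardio gives 48×24/30 = 38.4.
Total value = 87.4.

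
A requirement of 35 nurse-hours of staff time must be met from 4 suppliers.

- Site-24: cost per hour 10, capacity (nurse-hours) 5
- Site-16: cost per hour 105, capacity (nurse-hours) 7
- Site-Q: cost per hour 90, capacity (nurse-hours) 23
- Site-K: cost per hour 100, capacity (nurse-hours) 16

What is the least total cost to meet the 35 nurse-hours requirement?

2820

Use suppliers in increasing cost order.
Take 5 from Site-24 at 10 ; need 30 more.
Site-Q at 90: take all 23 nurse-hours ; 7 still needed.
Site-K (100): take the remaining 7 ; done.
Site-16: unused.
Cost = 5×10 + 23×90 + 7×100 = 2820.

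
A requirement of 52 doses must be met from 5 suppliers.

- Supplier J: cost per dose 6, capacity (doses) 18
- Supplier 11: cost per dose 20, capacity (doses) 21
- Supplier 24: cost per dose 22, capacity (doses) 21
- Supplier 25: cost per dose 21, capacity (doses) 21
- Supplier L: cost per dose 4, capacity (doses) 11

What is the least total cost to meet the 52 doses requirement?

614

Use suppliers in increasing cost order.
Supplier L (4): use full 11 — 41 doses to go.
Take 18 from Supplier J at 6 — need 23 more.
Supplier 11 (20): use full 21 — 2 doses to go.
Supplier 25 (21): take the remaining 2 — done.
Supplier 24: unused.
Cost = 11×4 + 18×6 + 21×20 + 2×21 = 614.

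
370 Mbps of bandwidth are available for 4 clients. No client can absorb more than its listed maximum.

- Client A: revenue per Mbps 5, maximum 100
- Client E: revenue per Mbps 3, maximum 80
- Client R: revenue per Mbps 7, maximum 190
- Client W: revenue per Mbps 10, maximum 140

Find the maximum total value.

2930

Order the clients by revenue per Mbps: Client W 10 > Client R 7 > Client A 5 > Client E 3.
Client W takes 140 to reach its cap of 140 ; 230 left.
Give Client R 190 to hit its cap of 190 ; 40 left.
Client A has room for 100 but only 40 remain, so it gets 40.
Total = 5×40 + 7×190 + 10×140 = 2930.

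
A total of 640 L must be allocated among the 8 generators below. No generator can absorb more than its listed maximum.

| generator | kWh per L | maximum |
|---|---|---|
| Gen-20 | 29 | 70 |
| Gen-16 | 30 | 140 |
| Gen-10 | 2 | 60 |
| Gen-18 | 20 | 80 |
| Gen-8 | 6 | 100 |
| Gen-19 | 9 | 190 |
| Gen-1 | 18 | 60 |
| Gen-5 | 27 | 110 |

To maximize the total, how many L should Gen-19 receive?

Highest kWh per L first: Gen-16 30 > Gen-20 29 > Gen-5 27 > Gen-18 20 > Gen-1 18 > Gen-19 9 > Gen-8 6 > Gen-10 2.
Gen-16: +140 to 140 (cap) → 500 left.
Gen-20 takes 70 to reach its cap of 70 → 430 left.
Gen-5 takes 110 to reach its cap of 110 → 320 left.
Give Gen-18 80 to hit its cap of 80 → 240 left.
Gen-1: +60 to 60 (cap) → 180 left.
Gen-19 has room for 190 but only 180 remain, so it gets 180.

180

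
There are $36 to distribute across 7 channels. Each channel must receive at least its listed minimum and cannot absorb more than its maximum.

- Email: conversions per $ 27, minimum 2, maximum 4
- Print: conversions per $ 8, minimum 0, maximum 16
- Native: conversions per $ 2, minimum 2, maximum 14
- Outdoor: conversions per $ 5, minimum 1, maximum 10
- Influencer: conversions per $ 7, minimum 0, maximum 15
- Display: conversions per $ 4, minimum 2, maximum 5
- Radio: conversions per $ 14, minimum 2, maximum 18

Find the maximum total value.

Meeting every minimum uses 2+0+2+1+0+2+2 = 9 $, leaving 27.
Highest conversions per $ first: Email 27 > Radio 14 > Print 8 > Influencer 7 > Outdoor 5 > Display 4 > Native 2.
Email takes 2 more to reach its cap of 4 ; 25 left.
Radio takes 16 more to reach its cap of 18 ; 9 left.
Only 9 left; Print takes them to reach 9.
Total = 27×4 + 8×9 + 2×2 + 5×1 + 4×2 + 14×18 = 449.

449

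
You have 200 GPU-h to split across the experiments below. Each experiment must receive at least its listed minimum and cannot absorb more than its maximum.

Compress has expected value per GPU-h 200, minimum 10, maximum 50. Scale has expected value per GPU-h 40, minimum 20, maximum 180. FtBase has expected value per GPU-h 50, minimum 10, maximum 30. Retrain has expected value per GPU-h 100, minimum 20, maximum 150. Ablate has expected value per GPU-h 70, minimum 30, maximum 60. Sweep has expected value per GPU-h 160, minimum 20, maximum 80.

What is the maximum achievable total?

Meeting every minimum uses 10+20+10+20+30+20 = 110 GPU-h, leaving 90.
Order the experiments by expected value per GPU-h: Compress 200 > Sweep 160 > Retrain 100 > Ablate 70 > FtBase 50 > Scale 40.
Give Compress 40 more to hit its cap of 50 ; 50 left.
Only 50 left; Sweep takes them to reach 70.
Total = 200×50 + 40×20 + 50×10 + 100×20 + 70×30 + 160×70 = 26600.

26600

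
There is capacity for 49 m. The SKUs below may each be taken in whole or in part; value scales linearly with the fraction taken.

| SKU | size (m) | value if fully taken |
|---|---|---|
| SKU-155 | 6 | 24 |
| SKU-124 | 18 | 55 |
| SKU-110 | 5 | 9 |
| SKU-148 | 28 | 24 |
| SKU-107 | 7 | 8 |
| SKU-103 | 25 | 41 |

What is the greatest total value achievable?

Best value per unit of size first: SKU-155 24/6≈4, SKU-124 55/18≈3.06, SKU-110 9/5≈1.8, SKU-103 41/25≈1.64, SKU-107 8/7≈1.14, SKU-148 24/28≈0.857.
Take all of SKU-155 (6 m, value 24) — 43 m left.
All 18 m of SKU-124 fit (value 55) — 25 remain.
All 5 m of SKU-110 fit (value 9) — 20 remain.
Only 20 m remain; take 20/25 of SKU-103 for value 41×20/25 = 32.8.
Total value = 120.8.

120.8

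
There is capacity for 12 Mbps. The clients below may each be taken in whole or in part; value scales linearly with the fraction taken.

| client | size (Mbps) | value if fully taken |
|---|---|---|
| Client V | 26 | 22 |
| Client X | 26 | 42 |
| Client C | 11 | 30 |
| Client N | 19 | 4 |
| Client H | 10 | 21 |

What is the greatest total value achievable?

32.1

Sort by value density: Client C 30/11≈2.73, Client H 21/10≈2.1, Client X 42/26≈1.62, Client V 22/26≈0.846, Client N 4/19≈0.211.
All 11 Mbps of Client C fit (value 30) → 1 remain.
1 Mbps left: a 1/10 share of Client H gives 21×1/10 = 2.1.
Total value = 32.1.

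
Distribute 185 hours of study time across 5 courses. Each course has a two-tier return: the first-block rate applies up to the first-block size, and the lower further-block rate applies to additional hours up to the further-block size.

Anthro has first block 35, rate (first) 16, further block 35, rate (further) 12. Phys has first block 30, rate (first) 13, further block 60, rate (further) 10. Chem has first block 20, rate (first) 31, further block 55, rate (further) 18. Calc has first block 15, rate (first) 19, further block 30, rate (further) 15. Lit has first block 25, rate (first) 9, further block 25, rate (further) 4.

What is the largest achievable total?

3295

Order all 10 blocks by rate: Chem/first 31 > Calc/first 19 > Chem/second 18 > Anthro/first 16 > Calc/second 15 > Phys/first 13 > Anthro/second 12 > Phys/second 10 > Lit/first 9 > Lit/second 4.
Chem first at 31: fill all 20 → 165 left.
Fill Calc first block (15 at 19) → 150 left.
Chem/second (18): +55 → 95 left.
Anthro/first (16): +35 → 60 left.
Fill Calc second block (30 at 15) → 30 left.
Phys/first (13): +30 → 0 left.
Total = 31×20 + 19×15 + 18×55 + 16×35 + 15×30 + 13×30 = 3295.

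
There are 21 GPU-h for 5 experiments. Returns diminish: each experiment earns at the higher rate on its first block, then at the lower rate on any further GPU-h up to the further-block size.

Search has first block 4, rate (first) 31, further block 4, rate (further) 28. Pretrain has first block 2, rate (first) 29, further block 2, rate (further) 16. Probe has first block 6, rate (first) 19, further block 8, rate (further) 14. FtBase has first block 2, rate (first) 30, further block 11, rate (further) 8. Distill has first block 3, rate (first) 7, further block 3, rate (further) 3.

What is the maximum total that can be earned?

514

Treat each block as its own option and order by rate: Search/T1 31 > FtBase/T1 30 > Pretrain/T1 29 > Search/T2 28 > Probe/T1 19 > Pretrain/T2 16 > Probe/T2 14 > FtBase/T2 8 > Distill/T1 7 > Distill/T2 3.
Search T1 at 31: fill all 4 ; 17 left.
FtBase T1 at 30: fill all 2 ; 15 left.
Fill Pretrain T1 block (2 at 29) ; 13 left.
Search T2 at 28: fill all 4 ; 9 left.
Fill Probe T1 block (6 at 19) ; 3 left.
Pretrain T2 at 16: fill all 2 ; 1 left.
1 remain; put them into Probe T2 at 14.
Total = 31×4 + 30×2 + 29×2 + 28×4 + 19×6 + 16×2 + 14×1 = 514.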